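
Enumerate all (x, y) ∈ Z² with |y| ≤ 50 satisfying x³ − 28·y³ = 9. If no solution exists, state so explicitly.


The equation is x³ - 28y³ = 9. For fixed y, x³ = 28·y³ + 9, so a solution requires the RHS to be a perfect cube.
Strategy: iterate y from -50 to 50, compute RHS = 28·y³ + 9, and check whether it is a (positive or negative) perfect cube.
Check small values of y:
  y = 0: RHS = 9 is not a perfect cube.
  y = 1: RHS = 37 is not a perfect cube.
  y = -1: RHS = -19 is not a perfect cube.
  y = 2: RHS = 233 is not a perfect cube.
  y = -2: RHS = -215 is not a perfect cube.
  y = 3: RHS = 765 is not a perfect cube.
  y = -3: RHS = -747 is not a perfect cube.
Continuing the search up to |y| = 50 finds no solutions either.
No (x, y) in the scanned range satisfies the equation.

No integer solutions with |y| ≤ 50.


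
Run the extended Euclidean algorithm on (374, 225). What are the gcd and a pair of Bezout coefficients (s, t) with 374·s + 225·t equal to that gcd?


Euclidean algorithm on (374, 225) — divide until remainder is 0:
  374 = 1 · 225 + 149
  225 = 1 · 149 + 76
  149 = 1 · 76 + 73
  76 = 1 · 73 + 3
  73 = 24 · 3 + 1
  3 = 3 · 1 + 0
gcd(374, 225) = 1.
Track Bezout coefficients alongside the remainders: start with r₀ = 374 = a·1 + b·0 (s = 1, t = 0) and r₁ = 225 = a·0 + b·1 (s = 0, t = 1); each new remainder r_{k+1} = r_{k-1} − q_k·r_k inherits s_{k+1} = s_{k-1} − q_k·s_k, t_{k+1} = t_{k-1} − q_k·t_k, so r_k = a·s_k + b·t_k at every step:
  q = 1: r = 149, s = 1 − 1·0 = 1, t = 0 − 1·1 = -1  (check: 374·1 + 225·(-1) = 149)
  q = 1: r = 76, s = 0 − 1·1 = -1, t = 1 − 1·(-1) = 2  (check: 374·(-1) + 225·2 = 76)
  q = 1: r = 73, s = 1 − 1·(-1) = 2, t = -1 − 1·2 = -3  (check: 374·2 + 225·(-3) = 73)
  q = 1: r = 3, s = -1 − 1·2 = -3, t = 2 − 1·(-3) = 5  (check: 374·(-3) + 225·5 = 3)
  q = 24: r = 1, s = 2 − 24·(-3) = 74, t = -3 − 24·5 = -123  (check: 374·74 + 225·(-123) = 1)
The row with r = 1 (the gcd) gives the Bezout coefficients s = 74, t = -123.
Result: 374 · (74) + 225 · (-123) = 1.

gcd(374, 225) = 1; s = 74, t = -123 (check: 374·74 + 225·(-123) = 1).


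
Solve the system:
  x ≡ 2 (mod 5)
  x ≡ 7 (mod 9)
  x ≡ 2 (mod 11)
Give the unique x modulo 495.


Moduli 5, 9, 11 are pairwise coprime; by CRT there is a unique solution modulo M = 5 · 9 · 11 = 495.
Solve pairwise, accumulating the modulus:
  Start with x ≡ 2 (mod 5).
  Combine with x ≡ 7 (mod 9): since gcd(5, 9) = 1, we get a unique residue mod 45.
    Write x = 2 + 5·t and substitute into x ≡ 7 (mod 9): 5·t ≡ 7 − 2 = 5 (mod 9).
    The inverse of 5 mod 9 is 2 (since 5·2 = 10 = 1·9 + 1), so t ≡ 2·5 = 10 ≡ 1 (mod 9).
    Then x = 2 + 5·1 = 7, valid modulo lcm(5, 9) = 45: x ≡ 7 (mod 45).
  Combine with x ≡ 2 (mod 11): since gcd(45, 11) = 1, we get a unique residue mod 495.
    Write x = 7 + 45·t and substitute into x ≡ 2 (mod 11): 45·t ≡ 2 − 7 = -5 (mod 11).
    Reduce coefficients mod 11: 1·t ≡ 6 (mod 11).
    So t ≡ 6 (mod 11).
    Then x = 7 + 45·6 = 277, valid modulo lcm(45, 11) = 495: x ≡ 277 (mod 495).
Verify: 277 mod 5 = 2 ✓, 277 mod 9 = 7 ✓, 277 mod 11 = 2 ✓.

x ≡ 277 (mod 495).


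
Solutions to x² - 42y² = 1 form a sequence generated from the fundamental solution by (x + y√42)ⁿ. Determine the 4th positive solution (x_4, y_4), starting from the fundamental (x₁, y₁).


Step 1: Find the fundamental solution (x₁, y₁) of x² - 42y² = 1.
  Expand √42 as a continued fraction. a₀ = ⌊√42⌋ = 6; iterate m_{k+1} = d_k·a_k − m_k, d_{k+1} = (42 − m_{k+1}²)/d_k, a_{k+1} = ⌊(a₀ + m_{k+1})/d_{k+1}⌋ (starting m₀ = 0, d₀ = 1), with convergents p_k = a_k·p_{k-1} + p_{k-2}, q_k = a_k·q_{k-1} + q_{k-2} (p₋₁ = 1, q₋₁ = 0):
  k = 0: a₀ = 6; p₀/q₀ = 6/1; p₀² − 42·q₀² = 36 − 42 = -6.
  k = 1: m = 6, d = 6, a = ⌊(6 + 6)/6⌋ = 2; p/q = (2·6 + 1)/(2·1 + 0) = 13/2; p² − 42·q² = 169 − 168 = 1.
  The first convergent with p² − 42·q² = 1 gives the fundamental solution (x₁, y₁) = (13, 2).
Step 2: Apply the recurrence (x_{n+1}, y_{n+1}) = (x₁x_n + 42y₁y_n, x₁y_n + y₁x_n) repeatedly.
  From (x_1, y_1) = (13, 2): x_2 = 13·13 + 42·2·2 = 337; y_2 = 13·2 + 2·13 = 52.
  From (x_2, y_2) = (337, 52): x_3 = 13·337 + 42·2·52 = 8749; y_3 = 13·52 + 2·337 = 1350.
  From (x_3, y_3) = (8749, 1350): x_4 = 13·8749 + 42·2·1350 = 227137; y_4 = 13·1350 + 2·8749 = 35048.
Step 3: Verify x_4² - 42·y_4² = 51591216769 - 51591216768 = 1 (should be 1). ✓

(x_1, y_1) = (13, 2); (x_4, y_4) = (227137, 35048).


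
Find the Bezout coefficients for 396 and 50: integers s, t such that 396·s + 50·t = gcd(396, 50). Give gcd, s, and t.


Euclidean algorithm on (396, 50) — divide until remainder is 0:
  396 = 7 · 50 + 46
  50 = 1 · 46 + 4
  46 = 11 · 4 + 2
  4 = 2 · 2 + 0
gcd(396, 50) = 2.
Track Bezout coefficients alongside the remainders: start with r₀ = 396 = a·1 + b·0 (s = 1, t = 0) and r₁ = 50 = a·0 + b·1 (s = 0, t = 1); each new remainder r_{k+1} = r_{k-1} − q_k·r_k inherits s_{k+1} = s_{k-1} − q_k·s_k, t_{k+1} = t_{k-1} − q_k·t_k, so r_k = a·s_k + b·t_k at every step:
  q = 7: r = 46, s = 1 − 7·0 = 1, t = 0 − 7·1 = -7  (check: 396·1 + 50·(-7) = 46)
  q = 1: r = 4, s = 0 − 1·1 = -1, t = 1 − 1·(-7) = 8  (check: 396·(-1) + 50·8 = 4)
  q = 11: r = 2, s = 1 − 11·(-1) = 12, t = -7 − 11·8 = -95  (check: 396·12 + 50·(-95) = 2)
The row with r = 2 (the gcd) gives the Bezout coefficients s = 12, t = -95.
Result: 396 · (12) + 50 · (-95) = 2.

gcd(396, 50) = 2; s = 12, t = -95 (check: 396·12 + 50·(-95) = 2).


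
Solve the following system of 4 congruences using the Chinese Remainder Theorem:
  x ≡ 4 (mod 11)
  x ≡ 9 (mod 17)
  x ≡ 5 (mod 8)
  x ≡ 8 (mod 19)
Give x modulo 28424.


Product of moduli M = 11 · 17 · 8 · 19 = 28424.
Merge one congruence at a time:
  Start: x ≡ 4 (mod 11).
  Combine with x ≡ 9 (mod 17); new modulus lcm = 187.
    Write x = 4 + 11·t and substitute into x ≡ 9 (mod 17): 11·t ≡ 9 − 4 = 5 (mod 17).
    The inverse of 11 mod 17 is 14 (since 11·14 = 154 = 9·17 + 1), so t ≡ 14·5 = 70 ≡ 2 (mod 17).
    Then x = 4 + 11·2 = 26, valid modulo lcm(11, 17) = 187: x ≡ 26 (mod 187).
  Combine with x ≡ 5 (mod 8); new modulus lcm = 1496.
    Write x = 26 + 187·t and substitute into x ≡ 5 (mod 8): 187·t ≡ 5 − 26 = -21 (mod 8).
    Reduce coefficients mod 8: 3·t ≡ 3 (mod 8).
    The inverse of 3 mod 8 is 3 (since 3·3 = 9 = 1·8 + 1), so t ≡ 3·3 = 9 ≡ 1 (mod 8).
    Then x = 26 + 187·1 = 213, valid modulo lcm(187, 8) = 1496: x ≡ 213 (mod 1496).
  Combine with x ≡ 8 (mod 19); new modulus lcm = 28424.
    Write x = 213 + 1496·t and substitute into x ≡ 8 (mod 19): 1496·t ≡ 8 − 213 = -205 (mod 19).
    Reduce coefficients mod 19: 14·t ≡ 4 (mod 19).
    The inverse of 14 mod 19 is 15 (since 14·15 = 210 = 11·19 + 1), so t ≡ 15·4 = 60 ≡ 3 (mod 19).
    Then x = 213 + 1496·3 = 4701, valid modulo lcm(1496, 19) = 28424: x ≡ 4701 (mod 28424).
Verify against each original: 4701 mod 11 = 4, 4701 mod 17 = 9, 4701 mod 8 = 5, 4701 mod 19 = 8.

x ≡ 4701 (mod 28424).


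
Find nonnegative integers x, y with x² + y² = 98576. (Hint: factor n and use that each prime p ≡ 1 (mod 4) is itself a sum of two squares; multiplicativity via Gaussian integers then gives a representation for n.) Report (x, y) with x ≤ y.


Step 1: Factor n = 98576 = 2^4 · 61 · 101.
Step 2: Check the mod-4 condition on each prime factor: 2 = 2 (special); 61 ≡ 1 (mod 4), exponent 1; 101 ≡ 1 (mod 4), exponent 1.
All primes ≡ 3 (mod 4) appear to even exponent (or don't appear), so by the two-squares theorem n IS expressible as a sum of two squares.
Step 3: Build a representation. Group n = k² · m with k = 4 and m = 61 · 101 = 6161 (a product of primes ≡ 1 (mod 4)); a representation of m scales to one of n via (k·x)² + (k·y)² = k²(x² + y²). Each prime p ≡ 1 (mod 4) is itself a sum of two squares; find a² by testing p − a² for a perfect square:
  61: 61 − 1² = 60, 61 − 2² = 57, 61 − 3² = 52, 61 − 4² = 45, 61 − 5² = 36 = 6² ⇒ 61 = 5² + 6².
  101: 101 − 1² = 100 = 10² ⇒ 101 = 1² + 10².
  Combine using the Brahmagupta–Fibonacci identity (a² + b²)(c² + d²) = (ac − bd)² + (ad + bc)² = (ac + bd)² + (ad − bc)²:
  61 · 101 = 6161: from (5² + 6²)(1² + 10²), take (5·1 − 6·10, 5·10 + 6·1) = (5 − 60, 50 + 6) = (-55, 56); dropping signs (only squares matter) gives (55, 56); check 55² + 56² = 3025 + 3136 = 6161 ✓.
  Scale by k = 4: (4·55, 4·56) = (220, 224).
Step 4: Order so x ≤ y and verify: 220² + 224² = 48400 + 50176 = 98576 = n. ✓

n = 98576 = 220² + 224² (one valid representation with x ≤ y).


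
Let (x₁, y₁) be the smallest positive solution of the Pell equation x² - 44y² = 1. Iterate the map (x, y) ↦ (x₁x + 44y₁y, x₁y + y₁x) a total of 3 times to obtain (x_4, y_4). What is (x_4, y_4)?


Step 1: Find the fundamental solution (x₁, y₁) of x² - 44y² = 1.
  Expand √44 as a continued fraction. a₀ = ⌊√44⌋ = 6; iterate m_{k+1} = d_k·a_k − m_k, d_{k+1} = (44 − m_{k+1}²)/d_k, a_{k+1} = ⌊(a₀ + m_{k+1})/d_{k+1}⌋ (starting m₀ = 0, d₀ = 1), with convergents p_k = a_k·p_{k-1} + p_{k-2}, q_k = a_k·q_{k-1} + q_{k-2} (p₋₁ = 1, q₋₁ = 0):
  k = 0: a₀ = 6; p₀/q₀ = 6/1; p₀² − 44·q₀² = 36 − 44 = -8.
  k = 1: m = 6, d = 8, a = ⌊(6 + 6)/8⌋ = 1; p/q = (1·6 + 1)/(1·1 + 0) = 7/1; p² − 44·q² = 49 − 44 = 5.
  k = 2: m = 2, d = 5, a = ⌊(6 + 2)/5⌋ = 1; p/q = (1·7 + 6)/(1·1 + 1) = 13/2; p² − 44·q² = 169 − 176 = -7.
  k = 3: m = 3, d = 7, a = ⌊(6 + 3)/7⌋ = 1; p/q = (1·13 + 7)/(1·2 + 1) = 20/3; p² − 44·q² = 400 − 396 = 4.
  k = 4: m = 4, d = 4, a = ⌊(6 + 4)/4⌋ = 2; p/q = (2·20 + 13)/(2·3 + 2) = 53/8; p² − 44·q² = 2809 − 2816 = -7.
  k = 5: m = 4, d = 7, a = ⌊(6 + 4)/7⌋ = 1; p/q = (1·53 + 20)/(1·8 + 3) = 73/11; p² − 44·q² = 5329 − 5324 = 5.
  k = 6: m = 3, d = 5, a = ⌊(6 + 3)/5⌋ = 1; p/q = (1·73 + 53)/(1·11 + 8) = 126/19; p² − 44·q² = 15876 − 15884 = -8.
  k = 7: m = 2, d = 8, a = ⌊(6 + 2)/8⌋ = 1; p/q = (1·126 + 73)/(1·19 + 11) = 199/30; p² − 44·q² = 39601 − 39600 = 1.
  The first convergent with p² − 44·q² = 1 gives the fundamental solution (x₁, y₁) = (199, 30).
Step 2: Apply the recurrence (x_{n+1}, y_{n+1}) = (x₁x_n + 44y₁y_n, x₁y_n + y₁x_n) repeatedly.
  From (x_1, y_1) = (199, 30): x_2 = 199·199 + 44·30·30 = 79201; y_2 = 199·30 + 30·199 = 11940.
  From (x_2, y_2) = (79201, 11940): x_3 = 199·79201 + 44·30·11940 = 31521799; y_3 = 199·11940 + 30·79201 = 4752090.
  From (x_3, y_3) = (31521799, 4752090): x_4 = 199·31521799 + 44·30·4752090 = 12545596801; y_4 = 199·4752090 + 30·31521799 = 1891319880.
Step 3: Verify x_4² - 44·y_4² = 157391999093261433601 - 157391999093261433600 = 1 (should be 1). ✓

(x_1, y_1) = (199, 30); (x_4, y_4) = (12545596801, 1891319880).


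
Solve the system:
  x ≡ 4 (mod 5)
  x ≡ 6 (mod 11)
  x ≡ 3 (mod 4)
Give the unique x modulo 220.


Moduli 5, 11, 4 are pairwise coprime; by CRT there is a unique solution modulo M = 5 · 11 · 4 = 220.
Solve pairwise, accumulating the modulus:
  Start with x ≡ 4 (mod 5).
  Combine with x ≡ 6 (mod 11): since gcd(5, 11) = 1, we get a unique residue mod 55.
    Write x = 4 + 5·t and substitute into x ≡ 6 (mod 11): 5·t ≡ 6 − 4 = 2 (mod 11).
    The inverse of 5 mod 11 is 9 (since 5·9 = 45 = 4·11 + 1), so t ≡ 9·2 = 18 ≡ 7 (mod 11).
    Then x = 4 + 5·7 = 39, valid modulo lcm(5, 11) = 55: x ≡ 39 (mod 55).
  Combine with x ≡ 3 (mod 4): since gcd(55, 4) = 1, we get a unique residue mod 220.
    Write x = 39 + 55·t and substitute into x ≡ 3 (mod 4): 55·t ≡ 3 − 39 = -36 (mod 4).
    Reduce coefficients mod 4: 3·t ≡ 0 (mod 4).
    The inverse of 3 mod 4 is 3 (since 3·3 = 9 = 2·4 + 1), so t ≡ 3·0 = 0 ≡ 0 (mod 4).
    Then x = 39 + 55·0 = 39, valid modulo lcm(55, 4) = 220: x ≡ 39 (mod 220).
Verify: 39 mod 5 = 4 ✓, 39 mod 11 = 6 ✓, 39 mod 4 = 3 ✓.

x ≡ 39 (mod 220).


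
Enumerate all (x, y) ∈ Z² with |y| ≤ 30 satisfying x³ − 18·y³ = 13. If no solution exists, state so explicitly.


The equation is x³ - 18y³ = 13. For fixed y, x³ = 18·y³ + 13, so a solution requires the RHS to be a perfect cube.
Strategy: iterate y from -30 to 30, compute RHS = 18·y³ + 13, and check whether it is a (positive or negative) perfect cube.
Check small values of y:
  y = 0: RHS = 13 is not a perfect cube.
  y = 1: RHS = 31 is not a perfect cube.
  y = -1: RHS = -5 is not a perfect cube.
  y = 2: RHS = 157 is not a perfect cube.
  y = -2: RHS = -131 is not a perfect cube.
  y = 3: RHS = 499 is not a perfect cube.
  y = -3: RHS = -473 is not a perfect cube.
Continuing the search up to |y| = 30 finds no solutions either.
No (x, y) in the scanned range satisfies the equation.

No integer solutions with |y| ≤ 30.


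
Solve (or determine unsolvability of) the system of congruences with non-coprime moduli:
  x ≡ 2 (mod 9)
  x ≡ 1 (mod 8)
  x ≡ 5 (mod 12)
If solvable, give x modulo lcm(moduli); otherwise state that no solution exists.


Moduli 9, 8, 12 are not pairwise coprime, so CRT works modulo lcm(m_i) when all pairwise compatibility conditions hold.
Pairwise compatibility: gcd(m_i, m_j) must divide a_i - a_j for every pair.
Merge one congruence at a time:
  Start: x ≡ 2 (mod 9).
  Combine with x ≡ 1 (mod 8): gcd(9, 8) = 1; 1 - 2 = -1, which IS divisible by 1, so compatible.
    Write x = 2 + 9·t and substitute into x ≡ 1 (mod 8): 9·t ≡ 1 − 2 = -1 (mod 8).
    Reduce coefficients mod 8: 1·t ≡ 7 (mod 8).
    So t ≡ 7 (mod 8).
    Then x = 2 + 9·7 = 65, valid modulo lcm(9, 8) = 72: x ≡ 65 (mod 72).
  Combine with x ≡ 5 (mod 12): gcd(72, 12) = 12; 5 - 65 = -60, which IS divisible by 12, so compatible.
    Write x = 65 + 72·t and substitute into x ≡ 5 (mod 12): 72·t ≡ 5 − 65 = -60 (mod 12).
    Divide the congruence (and modulus) by g = 12: 6·t ≡ -5 (mod 1).
    Modulo 1 every t works; take t = 0.
    Then x = 65 + 72·0 = 65, valid modulo lcm(72, 12) = 72: x ≡ 65 (mod 72).
Verify: 65 mod 9 = 2, 65 mod 8 = 1, 65 mod 12 = 5.

x ≡ 65 (mod 72).


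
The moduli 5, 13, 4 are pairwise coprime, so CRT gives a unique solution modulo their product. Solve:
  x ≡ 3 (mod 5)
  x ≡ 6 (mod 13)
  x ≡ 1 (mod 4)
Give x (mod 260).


Moduli 5, 13, 4 are pairwise coprime; by CRT there is a unique solution modulo M = 5 · 13 · 4 = 260.
Solve pairwise, accumulating the modulus:
  Start with x ≡ 3 (mod 5).
  Combine with x ≡ 6 (mod 13): since gcd(5, 13) = 1, we get a unique residue mod 65.
    Write x = 3 + 5·t and substitute into x ≡ 6 (mod 13): 5·t ≡ 6 − 3 = 3 (mod 13).
    The inverse of 5 mod 13 is 8 (since 5·8 = 40 = 3·13 + 1), so t ≡ 8·3 = 24 ≡ 11 (mod 13).
    Then x = 3 + 5·11 = 58, valid modulo lcm(5, 13) = 65: x ≡ 58 (mod 65).
  Combine with x ≡ 1 (mod 4): since gcd(65, 4) = 1, we get a unique residue mod 260.
    Write x = 58 + 65·t and substitute into x ≡ 1 (mod 4): 65·t ≡ 1 − 58 = -57 (mod 4).
    Reduce coefficients mod 4: 1·t ≡ 3 (mod 4).
    So t ≡ 3 (mod 4).
    Then x = 58 + 65·3 = 253, valid modulo lcm(65, 4) = 260: x ≡ 253 (mod 260).
Verify: 253 mod 5 = 3 ✓, 253 mod 13 = 6 ✓, 253 mod 4 = 1 ✓.

x ≡ 253 (mod 260).


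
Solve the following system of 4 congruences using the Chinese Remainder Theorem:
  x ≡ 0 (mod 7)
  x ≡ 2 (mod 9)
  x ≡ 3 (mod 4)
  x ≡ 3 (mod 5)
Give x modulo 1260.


Product of moduli M = 7 · 9 · 4 · 5 = 1260.
Merge one congruence at a time:
  Start: x ≡ 0 (mod 7).
  Combine with x ≡ 2 (mod 9); new modulus lcm = 63.
    Write x = 0 + 7·t and substitute into x ≡ 2 (mod 9): 7·t ≡ 2 − 0 = 2 (mod 9).
    The inverse of 7 mod 9 is 4 (since 7·4 = 28 = 3·9 + 1), so t ≡ 4·2 = 8 ≡ 8 (mod 9).
    Then x = 0 + 7·8 = 56, valid modulo lcm(7, 9) = 63: x ≡ 56 (mod 63).
  Combine with x ≡ 3 (mod 4); new modulus lcm = 252.
    Write x = 56 + 63·t and substitute into x ≡ 3 (mod 4): 63·t ≡ 3 − 56 = -53 (mod 4).
    Reduce coefficients mod 4: 3·t ≡ 3 (mod 4).
    The inverse of 3 mod 4 is 3 (since 3·3 = 9 = 2·4 + 1), so t ≡ 3·3 = 9 ≡ 1 (mod 4).
    Then x = 56 + 63·1 = 119, valid modulo lcm(63, 4) = 252: x ≡ 119 (mod 252).
  Combine with x ≡ 3 (mod 5); new modulus lcm = 1260.
    Write x = 119 + 252·t and substitute into x ≡ 3 (mod 5): 252·t ≡ 3 − 119 = -116 (mod 5).
    Reduce coefficients mod 5: 2·t ≡ 4 (mod 5).
    The inverse of 2 mod 5 is 3 (since 2·3 = 6 = 1·5 + 1), so t ≡ 3·4 = 12 ≡ 2 (mod 5).
    Then x = 119 + 252·2 = 623, valid modulo lcm(252, 5) = 1260: x ≡ 623 (mod 1260).
Verify against each original: 623 mod 7 = 0, 623 mod 9 = 2, 623 mod 4 = 3, 623 mod 5 = 3.

x ≡ 623 (mod 1260).


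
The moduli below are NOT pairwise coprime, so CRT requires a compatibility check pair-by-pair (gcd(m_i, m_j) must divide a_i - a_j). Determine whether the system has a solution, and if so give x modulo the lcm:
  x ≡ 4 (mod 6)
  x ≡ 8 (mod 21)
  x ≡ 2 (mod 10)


Moduli 6, 21, 10 are not pairwise coprime, so CRT works modulo lcm(m_i) when all pairwise compatibility conditions hold.
Pairwise compatibility: gcd(m_i, m_j) must divide a_i - a_j for every pair.
Merge one congruence at a time:
  Start: x ≡ 4 (mod 6).
  Combine with x ≡ 8 (mod 21): gcd(6, 21) = 3, and 8 - 4 = 4 is NOT divisible by 3.
    ⇒ system is inconsistent (no integer solution).

No solution (the system is inconsistent).


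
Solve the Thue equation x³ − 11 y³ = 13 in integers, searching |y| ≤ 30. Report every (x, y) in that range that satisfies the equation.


The equation is x³ - 11y³ = 13. For fixed y, x³ = 11·y³ + 13, so a solution requires the RHS to be a perfect cube.
Strategy: iterate y from -30 to 30, compute RHS = 11·y³ + 13, and check whether it is a (positive or negative) perfect cube.
Check small values of y:
  y = 0: RHS = 13 is not a perfect cube.
  y = 1: RHS = 24 is not a perfect cube.
  y = -1: RHS = 2 is not a perfect cube.
  y = 2: RHS = 101 is not a perfect cube.
  y = -2: RHS = -75 is not a perfect cube.
  y = 3: RHS = 310 is not a perfect cube.
  y = -3: RHS = -284 is not a perfect cube.
Continuing the search up to |y| = 30 finds no solutions either.
No (x, y) in the scanned range satisfies the equation.

No integer solutions with |y| ≤ 30.


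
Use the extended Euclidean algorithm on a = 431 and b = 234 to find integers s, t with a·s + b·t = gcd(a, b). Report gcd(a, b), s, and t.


Euclidean algorithm on (431, 234) — divide until remainder is 0:
  431 = 1 · 234 + 197
  234 = 1 · 197 + 37
  197 = 5 · 37 + 12
  37 = 3 · 12 + 1
  12 = 12 · 1 + 0
gcd(431, 234) = 1.
Track Bezout coefficients alongside the remainders: start with r₀ = 431 = a·1 + b·0 (s = 1, t = 0) and r₁ = 234 = a·0 + b·1 (s = 0, t = 1); each new remainder r_{k+1} = r_{k-1} − q_k·r_k inherits s_{k+1} = s_{k-1} − q_k·s_k, t_{k+1} = t_{k-1} − q_k·t_k, so r_k = a·s_k + b·t_k at every step:
  q = 1: r = 197, s = 1 − 1·0 = 1, t = 0 − 1·1 = -1  (check: 431·1 + 234·(-1) = 197)
  q = 1: r = 37, s = 0 − 1·1 = -1, t = 1 − 1·(-1) = 2  (check: 431·(-1) + 234·2 = 37)
  q = 5: r = 12, s = 1 − 5·(-1) = 6, t = -1 − 5·2 = -11  (check: 431·6 + 234·(-11) = 12)
  q = 3: r = 1, s = -1 − 3·6 = -19, t = 2 − 3·(-11) = 35  (check: 431·(-19) + 234·35 = 1)
The row with r = 1 (the gcd) gives the Bezout coefficients s = -19, t = 35.
Result: 431 · (-19) + 234 · (35) = 1.

gcd(431, 234) = 1; s = -19, t = 35 (check: 431·(-19) + 234·35 = 1).


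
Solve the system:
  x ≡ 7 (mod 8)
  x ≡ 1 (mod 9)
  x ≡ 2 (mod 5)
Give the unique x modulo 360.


Moduli 8, 9, 5 are pairwise coprime; by CRT there is a unique solution modulo M = 8 · 9 · 5 = 360.
Solve pairwise, accumulating the modulus:
  Start with x ≡ 7 (mod 8).
  Combine with x ≡ 1 (mod 9): since gcd(8, 9) = 1, we get a unique residue mod 72.
    Write x = 7 + 8·t and substitute into x ≡ 1 (mod 9): 8·t ≡ 1 − 7 = -6 (mod 9).
    Reduce coefficients mod 9: 8·t ≡ 3 (mod 9).
    The inverse of 8 mod 9 is 8 (since 8·8 = 64 = 7·9 + 1), so t ≡ 8·3 = 24 ≡ 6 (mod 9).
    Then x = 7 + 8·6 = 55, valid modulo lcm(8, 9) = 72: x ≡ 55 (mod 72).
  Combine with x ≡ 2 (mod 5): since gcd(72, 5) = 1, we get a unique residue mod 360.
    Write x = 55 + 72·t and substitute into x ≡ 2 (mod 5): 72·t ≡ 2 − 55 = -53 (mod 5).
    Reduce coefficients mod 5: 2·t ≡ 2 (mod 5).
    The inverse of 2 mod 5 is 3 (since 2·3 = 6 = 1·5 + 1), so t ≡ 3·2 = 6 ≡ 1 (mod 5).
    Then x = 55 + 72·1 = 127, valid modulo lcm(72, 5) = 360: x ≡ 127 (mod 360).
Verify: 127 mod 8 = 7 ✓, 127 mod 9 = 1 ✓, 127 mod 5 = 2 ✓.

x ≡ 127 (mod 360).


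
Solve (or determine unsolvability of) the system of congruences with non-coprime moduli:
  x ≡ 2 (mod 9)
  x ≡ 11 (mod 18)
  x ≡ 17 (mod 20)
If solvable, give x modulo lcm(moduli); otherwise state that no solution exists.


Moduli 9, 18, 20 are not pairwise coprime, so CRT works modulo lcm(m_i) when all pairwise compatibility conditions hold.
Pairwise compatibility: gcd(m_i, m_j) must divide a_i - a_j for every pair.
Merge one congruence at a time:
  Start: x ≡ 2 (mod 9).
  Combine with x ≡ 11 (mod 18): gcd(9, 18) = 9; 11 - 2 = 9, which IS divisible by 9, so compatible.
    Write x = 2 + 9·t and substitute into x ≡ 11 (mod 18): 9·t ≡ 11 − 2 = 9 (mod 18).
    Divide the congruence (and modulus) by g = 9: 1·t ≡ 1 (mod 2).
    So t ≡ 1 (mod 2).
    Then x = 2 + 9·1 = 11, valid modulo lcm(9, 18) = 18: x ≡ 11 (mod 18).
  Combine with x ≡ 17 (mod 20): gcd(18, 20) = 2; 17 - 11 = 6, which IS divisible by 2, so compatible.
    Write x = 11 + 18·t and substitute into x ≡ 17 (mod 20): 18·t ≡ 17 − 11 = 6 (mod 20).
    Divide the congruence (and modulus) by g = 2: 9·t ≡ 3 (mod 10).
    The inverse of 9 mod 10 is 9 (since 9·9 = 81 = 8·10 + 1), so t ≡ 9·3 = 27 ≡ 7 (mod 10).
    Then x = 11 + 18·7 = 137, valid modulo lcm(18, 20) = 180: x ≡ 137 (mod 180).
Verify: 137 mod 9 = 2, 137 mod 18 = 11, 137 mod 20 = 17.

x ≡ 137 (mod 180).


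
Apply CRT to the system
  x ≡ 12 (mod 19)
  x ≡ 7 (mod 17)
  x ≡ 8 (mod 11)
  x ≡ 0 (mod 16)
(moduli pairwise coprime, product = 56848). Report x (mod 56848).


Product of moduli M = 19 · 17 · 11 · 16 = 56848.
Merge one congruence at a time:
  Start: x ≡ 12 (mod 19).
  Combine with x ≡ 7 (mod 17); new modulus lcm = 323.
    Write x = 12 + 19·t and substitute into x ≡ 7 (mod 17): 19·t ≡ 7 − 12 = -5 (mod 17).
    Reduce coefficients mod 17: 2·t ≡ 12 (mod 17).
    The inverse of 2 mod 17 is 9 (since 2·9 = 18 = 1·17 + 1), so t ≡ 9·12 = 108 ≡ 6 (mod 17).
    Then x = 12 + 19·6 = 126, valid modulo lcm(19, 17) = 323: x ≡ 126 (mod 323).
  Combine with x ≡ 8 (mod 11); new modulus lcm = 3553.
    Write x = 126 + 323·t and substitute into x ≡ 8 (mod 11): 323·t ≡ 8 − 126 = -118 (mod 11).
    Reduce coefficients mod 11: 4·t ≡ 3 (mod 11).
    The inverse of 4 mod 11 is 3 (since 4·3 = 12 = 1·11 + 1), so t ≡ 3·3 = 9 ≡ 9 (mod 11).
    Then x = 126 + 323·9 = 3033, valid modulo lcm(323, 11) = 3553: x ≡ 3033 (mod 3553).
  Combine with x ≡ 0 (mod 16); new modulus lcm = 56848.
    Write x = 3033 + 3553·t and substitute into x ≡ 0 (mod 16): 3553·t ≡ 0 − 3033 = -3033 (mod 16).
    Reduce coefficients mod 16: 1·t ≡ 7 (mod 16).
    So t ≡ 7 (mod 16).
    Then x = 3033 + 3553·7 = 27904, valid modulo lcm(3553, 16) = 56848: x ≡ 27904 (mod 56848).
Verify against each original: 27904 mod 19 = 12, 27904 mod 17 = 7, 27904 mod 11 = 8, 27904 mod 16 = 0.

x ≡ 27904 (mod 56848).


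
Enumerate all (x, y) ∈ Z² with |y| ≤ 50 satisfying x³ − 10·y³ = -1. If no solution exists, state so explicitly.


The equation is x³ - 10y³ = -1. For fixed y, x³ = 10·y³ − 1, so a solution requires the RHS to be a perfect cube.
Strategy: iterate y from -50 to 50, compute RHS = 10·y³ − 1, and check whether it is a (positive or negative) perfect cube.
Check small values of y:
  y = 0: RHS = -1 = (-1)³ ⇒ x = -1 works.
  y = 1: RHS = 9 is not a perfect cube.
  y = -1: RHS = -11 is not a perfect cube.
  y = 2: RHS = 79 is not a perfect cube.
  y = -2: RHS = -81 is not a perfect cube.
  y = 3: RHS = 269 is not a perfect cube.
  y = -3: RHS = -271 is not a perfect cube.
Continuing the search up to |y| = 50 finds no further solutions beyond those listed.
Collected solutions: (-1, 0).

Solutions (with |y| ≤ 50): (-1, 0).


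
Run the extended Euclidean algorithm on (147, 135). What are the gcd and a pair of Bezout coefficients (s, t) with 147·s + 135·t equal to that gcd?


Euclidean algorithm on (147, 135) — divide until remainder is 0:
  147 = 1 · 135 + 12
  135 = 11 · 12 + 3
  12 = 4 · 3 + 0
gcd(147, 135) = 3.
Track Bezout coefficients alongside the remainders: start with r₀ = 147 = a·1 + b·0 (s = 1, t = 0) and r₁ = 135 = a·0 + b·1 (s = 0, t = 1); each new remainder r_{k+1} = r_{k-1} − q_k·r_k inherits s_{k+1} = s_{k-1} − q_k·s_k, t_{k+1} = t_{k-1} − q_k·t_k, so r_k = a·s_k + b·t_k at every step:
  q = 1: r = 12, s = 1 − 1·0 = 1, t = 0 − 1·1 = -1  (check: 147·1 + 135·(-1) = 12)
  q = 11: r = 3, s = 0 − 11·1 = -11, t = 1 − 11·(-1) = 12  (check: 147·(-11) + 135·12 = 3)
The row with r = 3 (the gcd) gives the Bezout coefficients s = -11, t = 12.
Result: 147 · (-11) + 135 · (12) = 3.

gcd(147, 135) = 3; s = -11, t = 12 (check: 147·(-11) + 135·12 = 3).


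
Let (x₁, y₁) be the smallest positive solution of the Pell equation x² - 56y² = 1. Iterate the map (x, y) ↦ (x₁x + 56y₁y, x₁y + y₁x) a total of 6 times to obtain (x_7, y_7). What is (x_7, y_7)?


Step 1: Find the fundamental solution (x₁, y₁) of x² - 56y² = 1.
  Expand √56 as a continued fraction. a₀ = ⌊√56⌋ = 7; iterate m_{k+1} = d_k·a_k − m_k, d_{k+1} = (56 − m_{k+1}²)/d_k, a_{k+1} = ⌊(a₀ + m_{k+1})/d_{k+1}⌋ (starting m₀ = 0, d₀ = 1), with convergents p_k = a_k·p_{k-1} + p_{k-2}, q_k = a_k·q_{k-1} + q_{k-2} (p₋₁ = 1, q₋₁ = 0):
  k = 0: a₀ = 7; p₀/q₀ = 7/1; p₀² − 56·q₀² = 49 − 56 = -7.
  k = 1: m = 7, d = 7, a = ⌊(7 + 7)/7⌋ = 2; p/q = (2·7 + 1)/(2·1 + 0) = 15/2; p² − 56·q² = 225 − 224 = 1.
  The first convergent with p² − 56·q² = 1 gives the fundamental solution (x₁, y₁) = (15, 2).
Step 2: Apply the recurrence (x_{n+1}, y_{n+1}) = (x₁x_n + 56y₁y_n, x₁y_n + y₁x_n) repeatedly.
  From (x_1, y_1) = (15, 2): x_2 = 15·15 + 56·2·2 = 449; y_2 = 15·2 + 2·15 = 60.
  From (x_2, y_2) = (449, 60): x_3 = 15·449 + 56·2·60 = 13455; y_3 = 15·60 + 2·449 = 1798.
  From (x_3, y_3) = (13455, 1798): x_4 = 15·13455 + 56·2·1798 = 403201; y_4 = 15·1798 + 2·13455 = 53880.
  From (x_4, y_4) = (403201, 53880): x_5 = 15·403201 + 56·2·53880 = 12082575; y_5 = 15·53880 + 2·403201 = 1614602.
  From (x_5, y_5) = (12082575, 1614602): x_6 = 15·12082575 + 56·2·1614602 = 362074049; y_6 = 15·1614602 + 2·12082575 = 48384180.
  From (x_6, y_6) = (362074049, 48384180): x_7 = 15·362074049 + 56·2·48384180 = 10850138895; y_7 = 15·48384180 + 2·362074049 = 1449910798.
Step 3: Verify x_7² - 56·y_7² = 117725514040791821025 - 117725514040791821024 = 1 (should be 1). ✓

(x_1, y_1) = (15, 2); (x_7, y_7) = (10850138895, 1449910798).


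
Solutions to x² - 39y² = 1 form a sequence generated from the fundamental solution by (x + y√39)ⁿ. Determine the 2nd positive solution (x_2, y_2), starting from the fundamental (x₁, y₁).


Step 1: Find the fundamental solution (x₁, y₁) of x² - 39y² = 1.
  Expand √39 as a continued fraction. a₀ = ⌊√39⌋ = 6; iterate m_{k+1} = d_k·a_k − m_k, d_{k+1} = (39 − m_{k+1}²)/d_k, a_{k+1} = ⌊(a₀ + m_{k+1})/d_{k+1}⌋ (starting m₀ = 0, d₀ = 1), with convergents p_k = a_k·p_{k-1} + p_{k-2}, q_k = a_k·q_{k-1} + q_{k-2} (p₋₁ = 1, q₋₁ = 0):
  k = 0: a₀ = 6; p₀/q₀ = 6/1; p₀² − 39·q₀² = 36 − 39 = -3.
  k = 1: m = 6, d = 3, a = ⌊(6 + 6)/3⌋ = 4; p/q = (4·6 + 1)/(4·1 + 0) = 25/4; p² − 39·q² = 625 − 624 = 1.
  The first convergent with p² − 39·q² = 1 gives the fundamental solution (x₁, y₁) = (25, 4).
Step 2: Apply the recurrence (x_{n+1}, y_{n+1}) = (x₁x_n + 39y₁y_n, x₁y_n + y₁x_n) repeatedly.
  From (x_1, y_1) = (25, 4): x_2 = 25·25 + 39·4·4 = 1249; y_2 = 25·4 + 4·25 = 200.
Step 3: Verify x_2² - 39·y_2² = 1560001 - 1560000 = 1 (should be 1). ✓

(x_1, y_1) = (25, 4); (x_2, y_2) = (1249, 200).


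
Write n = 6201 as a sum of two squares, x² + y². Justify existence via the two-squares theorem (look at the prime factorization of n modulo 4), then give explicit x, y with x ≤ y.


Step 1: Factor n = 6201 = 3^2 · 13 · 53.
Step 2: Check the mod-4 condition on each prime factor: 3 ≡ 3 (mod 4), exponent 2 (must be even); 13 ≡ 1 (mod 4), exponent 1; 53 ≡ 1 (mod 4), exponent 1.
All primes ≡ 3 (mod 4) appear to even exponent (or don't appear), so by the two-squares theorem n IS expressible as a sum of two squares.
Step 3: Build a representation. Group n = k² · m with k = 3 and m = 13 · 53 = 689 (a product of primes ≡ 1 (mod 4)); a representation of m scales to one of n via (k·x)² + (k·y)² = k²(x² + y²). Each prime p ≡ 1 (mod 4) is itself a sum of two squares; find a² by testing p − a² for a perfect square:
  13: 13 − 1² = 12, 13 − 2² = 9 = 3² ⇒ 13 = 2² + 3².
  53: 53 − 1² = 52, 53 − 2² = 49 = 7² ⇒ 53 = 2² + 7².
  Combine using the Brahmagupta–Fibonacci identity (a² + b²)(c² + d²) = (ac − bd)² + (ad + bc)² = (ac + bd)² + (ad − bc)²:
  13 · 53 = 689: from (2² + 3²)(2² + 7²), take (2·2 − 3·7, 2·7 + 3·2) = (4 − 21, 14 + 6) = (-17, 20); dropping signs (only squares matter) gives (17, 20); check 17² + 20² = 289 + 400 = 689 ✓.
  Scale by k = 3: (3·17, 3·20) = (51, 60).
Step 4: Order so x ≤ y and verify: 51² + 60² = 2601 + 3600 = 6201 = n. ✓

n = 6201 = 51² + 60² (one valid representation with x ≤ y).


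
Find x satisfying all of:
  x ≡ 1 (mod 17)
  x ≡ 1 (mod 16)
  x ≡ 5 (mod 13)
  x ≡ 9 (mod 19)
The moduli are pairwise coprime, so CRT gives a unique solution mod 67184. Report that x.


Product of moduli M = 17 · 16 · 13 · 19 = 67184.
Merge one congruence at a time:
  Start: x ≡ 1 (mod 17).
  Combine with x ≡ 1 (mod 16); new modulus lcm = 272.
    Write x = 1 + 17·t and substitute into x ≡ 1 (mod 16): 17·t ≡ 1 − 1 = 0 (mod 16).
    Reduce coefficients mod 16: 1·t ≡ 0 (mod 16).
    So t ≡ 0 (mod 16).
    Then x = 1 + 17·0 = 1, valid modulo lcm(17, 16) = 272: x ≡ 1 (mod 272).
  Combine with x ≡ 5 (mod 13); new modulus lcm = 3536.
    Write x = 1 + 272·t and substitute into x ≡ 5 (mod 13): 272·t ≡ 5 − 1 = 4 (mod 13).
    Reduce coefficients mod 13: 12·t ≡ 4 (mod 13).
    The inverse of 12 mod 13 is 12 (since 12·12 = 144 = 11·13 + 1), so t ≡ 12·4 = 48 ≡ 9 (mod 13).
    Then x = 1 + 272·9 = 2449, valid modulo lcm(272, 13) = 3536: x ≡ 2449 (mod 3536).
  Combine with x ≡ 9 (mod 19); new modulus lcm = 67184.
    Write x = 2449 + 3536·t and substitute into x ≡ 9 (mod 19): 3536·t ≡ 9 − 2449 = -2440 (mod 19).
    Reduce coefficients mod 19: 2·t ≡ 11 (mod 19).
    The inverse of 2 mod 19 is 10 (since 2·10 = 20 = 1·19 + 1), so t ≡ 10·11 = 110 ≡ 15 (mod 19).
    Then x = 2449 + 3536·15 = 55489, valid modulo lcm(3536, 19) = 67184: x ≡ 55489 (mod 67184).
Verify against each original: 55489 mod 17 = 1, 55489 mod 16 = 1, 55489 mod 13 = 5, 55489 mod 19 = 9.

x ≡ 55489 (mod 67184).


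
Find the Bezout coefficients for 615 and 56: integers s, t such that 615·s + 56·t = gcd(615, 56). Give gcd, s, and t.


Euclidean algorithm on (615, 56) — divide until remainder is 0:
  615 = 10 · 56 + 55
  56 = 1 · 55 + 1
  55 = 55 · 1 + 0
gcd(615, 56) = 1.
Track Bezout coefficients alongside the remainders: start with r₀ = 615 = a·1 + b·0 (s = 1, t = 0) and r₁ = 56 = a·0 + b·1 (s = 0, t = 1); each new remainder r_{k+1} = r_{k-1} − q_k·r_k inherits s_{k+1} = s_{k-1} − q_k·s_k, t_{k+1} = t_{k-1} − q_k·t_k, so r_k = a·s_k + b·t_k at every step:
  q = 10: r = 55, s = 1 − 10·0 = 1, t = 0 − 10·1 = -10  (check: 615·1 + 56·(-10) = 55)
  q = 1: r = 1, s = 0 − 1·1 = -1, t = 1 − 1·(-10) = 11  (check: 615·(-1) + 56·11 = 1)
The row with r = 1 (the gcd) gives the Bezout coefficients s = -1, t = 11.
Result: 615 · (-1) + 56 · (11) = 1.

gcd(615, 56) = 1; s = -1, t = 11 (check: 615·(-1) + 56·11 = 1).


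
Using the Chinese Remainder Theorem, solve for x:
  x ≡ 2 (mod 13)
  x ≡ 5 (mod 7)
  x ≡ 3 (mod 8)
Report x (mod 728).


Moduli 13, 7, 8 are pairwise coprime; by CRT there is a unique solution modulo M = 13 · 7 · 8 = 728.
Solve pairwise, accumulating the modulus:
  Start with x ≡ 2 (mod 13).
  Combine with x ≡ 5 (mod 7): since gcd(13, 7) = 1, we get a unique residue mod 91.
    Write x = 2 + 13·t and substitute into x ≡ 5 (mod 7): 13·t ≡ 5 − 2 = 3 (mod 7).
    Reduce coefficients mod 7: 6·t ≡ 3 (mod 7).
    The inverse of 6 mod 7 is 6 (since 6·6 = 36 = 5·7 + 1), so t ≡ 6·3 = 18 ≡ 4 (mod 7).
    Then x = 2 + 13·4 = 54, valid modulo lcm(13, 7) = 91: x ≡ 54 (mod 91).
  Combine with x ≡ 3 (mod 8): since gcd(91, 8) = 1, we get a unique residue mod 728.
    Write x = 54 + 91·t and substitute into x ≡ 3 (mod 8): 91·t ≡ 3 − 54 = -51 (mod 8).
    Reduce coefficients mod 8: 3·t ≡ 5 (mod 8).
    The inverse of 3 mod 8 is 3 (since 3·3 = 9 = 1·8 + 1), so t ≡ 3·5 = 15 ≡ 7 (mod 8).
    Then x = 54 + 91·7 = 691, valid modulo lcm(91, 8) = 728: x ≡ 691 (mod 728).
Verify: 691 mod 13 = 2 ✓, 691 mod 7 = 5 ✓, 691 mod 8 = 3 ✓.

x ≡ 691 (mod 728).


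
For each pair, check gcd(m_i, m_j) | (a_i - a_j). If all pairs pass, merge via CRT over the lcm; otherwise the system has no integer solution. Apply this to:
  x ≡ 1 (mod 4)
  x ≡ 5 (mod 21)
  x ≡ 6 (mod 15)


Moduli 4, 21, 15 are not pairwise coprime, so CRT works modulo lcm(m_i) when all pairwise compatibility conditions hold.
Pairwise compatibility: gcd(m_i, m_j) must divide a_i - a_j for every pair.
Merge one congruence at a time:
  Start: x ≡ 1 (mod 4).
  Combine with x ≡ 5 (mod 21): gcd(4, 21) = 1; 5 - 1 = 4, which IS divisible by 1, so compatible.
    Write x = 1 + 4·t and substitute into x ≡ 5 (mod 21): 4·t ≡ 5 − 1 = 4 (mod 21).
    The inverse of 4 mod 21 is 16 (since 4·16 = 64 = 3·21 + 1), so t ≡ 16·4 = 64 ≡ 1 (mod 21).
    Then x = 1 + 4·1 = 5, valid modulo lcm(4, 21) = 84: x ≡ 5 (mod 84).
  Combine with x ≡ 6 (mod 15): gcd(84, 15) = 3, and 6 - 5 = 1 is NOT divisible by 3.
    ⇒ system is inconsistent (no integer solution).

No solution (the system is inconsistent).


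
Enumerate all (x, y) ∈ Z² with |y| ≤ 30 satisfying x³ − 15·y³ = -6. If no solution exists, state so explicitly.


The equation is x³ - 15y³ = -6. For fixed y, x³ = 15·y³ − 6, so a solution requires the RHS to be a perfect cube.
Strategy: iterate y from -30 to 30, compute RHS = 15·y³ − 6, and check whether it is a (positive or negative) perfect cube.
Check small values of y:
  y = 0: RHS = -6 is not a perfect cube.
  y = 1: RHS = 9 is not a perfect cube.
  y = -1: RHS = -21 is not a perfect cube.
  y = 2: RHS = 114 is not a perfect cube.
  y = -2: RHS = -126 is not a perfect cube.
  y = 3: RHS = 399 is not a perfect cube.
  y = -3: RHS = -411 is not a perfect cube.
Continuing the search up to |y| = 30 finds no solutions either.
No (x, y) in the scanned range satisfies the equation.

No integer solutions with |y| ≤ 30.


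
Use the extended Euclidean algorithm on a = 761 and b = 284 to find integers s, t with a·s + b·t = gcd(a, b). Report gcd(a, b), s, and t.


Euclidean algorithm on (761, 284) — divide until remainder is 0:
  761 = 2 · 284 + 193
  284 = 1 · 193 + 91
  193 = 2 · 91 + 11
  91 = 8 · 11 + 3
  11 = 3 · 3 + 2
  3 = 1 · 2 + 1
  2 = 2 · 1 + 0
gcd(761, 284) = 1.
Track Bezout coefficients alongside the remainders: start with r₀ = 761 = a·1 + b·0 (s = 1, t = 0) and r₁ = 284 = a·0 + b·1 (s = 0, t = 1); each new remainder r_{k+1} = r_{k-1} − q_k·r_k inherits s_{k+1} = s_{k-1} − q_k·s_k, t_{k+1} = t_{k-1} − q_k·t_k, so r_k = a·s_k + b·t_k at every step:
  q = 2: r = 193, s = 1 − 2·0 = 1, t = 0 − 2·1 = -2  (check: 761·1 + 284·(-2) = 193)
  q = 1: r = 91, s = 0 − 1·1 = -1, t = 1 − 1·(-2) = 3  (check: 761·(-1) + 284·3 = 91)
  q = 2: r = 11, s = 1 − 2·(-1) = 3, t = -2 − 2·3 = -8  (check: 761·3 + 284·(-8) = 11)
  q = 8: r = 3, s = -1 − 8·3 = -25, t = 3 − 8·(-8) = 67  (check: 761·(-25) + 284·67 = 3)
  q = 3: r = 2, s = 3 − 3·(-25) = 78, t = -8 − 3·67 = -209  (check: 761·78 + 284·(-209) = 2)
  q = 1: r = 1, s = -25 − 1·78 = -103, t = 67 − 1·(-209) = 276  (check: 761·(-103) + 284·276 = 1)
The row with r = 1 (the gcd) gives the Bezout coefficients s = -103, t = 276.
Result: 761 · (-103) + 284 · (276) = 1.

gcd(761, 284) = 1; s = -103, t = 276 (check: 761·(-103) + 284·276 = 1).


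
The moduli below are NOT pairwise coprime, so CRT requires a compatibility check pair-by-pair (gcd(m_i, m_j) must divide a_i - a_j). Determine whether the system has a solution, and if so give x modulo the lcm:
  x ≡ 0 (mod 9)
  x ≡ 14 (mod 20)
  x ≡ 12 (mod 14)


Moduli 9, 20, 14 are not pairwise coprime, so CRT works modulo lcm(m_i) when all pairwise compatibility conditions hold.
Pairwise compatibility: gcd(m_i, m_j) must divide a_i - a_j for every pair.
Merge one congruence at a time:
  Start: x ≡ 0 (mod 9).
  Combine with x ≡ 14 (mod 20): gcd(9, 20) = 1; 14 - 0 = 14, which IS divisible by 1, so compatible.
    Write x = 0 + 9·t and substitute into x ≡ 14 (mod 20): 9·t ≡ 14 − 0 = 14 (mod 20).
    The inverse of 9 mod 20 is 9 (since 9·9 = 81 = 4·20 + 1), so t ≡ 9·14 = 126 ≡ 6 (mod 20).
    Then x = 0 + 9·6 = 54, valid modulo lcm(9, 20) = 180: x ≡ 54 (mod 180).
  Combine with x ≡ 12 (mod 14): gcd(180, 14) = 2; 12 - 54 = -42, which IS divisible by 2, so compatible.
    Write x = 54 + 180·t and substitute into x ≡ 12 (mod 14): 180·t ≡ 12 − 54 = -42 (mod 14).
    Divide the congruence (and modulus) by g = 2: 90·t ≡ -21 (mod 7).
    Reduce coefficients mod 7: 6·t ≡ 0 (mod 7).
    The inverse of 6 mod 7 is 6 (since 6·6 = 36 = 5·7 + 1), so t ≡ 6·0 = 0 ≡ 0 (mod 7).
    Then x = 54 + 180·0 = 54, valid modulo lcm(180, 14) = 1260: x ≡ 54 (mod 1260).
Verify: 54 mod 9 = 0, 54 mod 20 = 14, 54 mod 14 = 12.

x ≡ 54 (mod 1260).


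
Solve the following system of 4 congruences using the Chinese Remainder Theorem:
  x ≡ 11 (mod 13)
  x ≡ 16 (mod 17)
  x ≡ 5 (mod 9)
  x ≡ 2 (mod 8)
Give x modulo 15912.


Product of moduli M = 13 · 17 · 9 · 8 = 15912.
Merge one congruence at a time:
  Start: x ≡ 11 (mod 13).
  Combine with x ≡ 16 (mod 17); new modulus lcm = 221.
    Write x = 11 + 13·t and substitute into x ≡ 16 (mod 17): 13·t ≡ 16 − 11 = 5 (mod 17).
    The inverse of 13 mod 17 is 4 (since 13·4 = 52 = 3·17 + 1), so t ≡ 4·5 = 20 ≡ 3 (mod 17).
    Then x = 11 + 13·3 = 50, valid modulo lcm(13, 17) = 221: x ≡ 50 (mod 221).
  Combine with x ≡ 5 (mod 9); new modulus lcm = 1989.
    Write x = 50 + 221·t and substitute into x ≡ 5 (mod 9): 221·t ≡ 5 − 50 = -45 (mod 9).
    Reduce coefficients mod 9: 5·t ≡ 0 (mod 9).
    The inverse of 5 mod 9 is 2 (since 5·2 = 10 = 1·9 + 1), so t ≡ 2·0 = 0 ≡ 0 (mod 9).
    Then x = 50 + 221·0 = 50, valid modulo lcm(221, 9) = 1989: x ≡ 50 (mod 1989).
  Combine with x ≡ 2 (mod 8); new modulus lcm = 15912.
    Write x = 50 + 1989·t and substitute into x ≡ 2 (mod 8): 1989·t ≡ 2 − 50 = -48 (mod 8).
    Reduce coefficients mod 8: 5·t ≡ 0 (mod 8).
    The inverse of 5 mod 8 is 5 (since 5·5 = 25 = 3·8 + 1), so t ≡ 5·0 = 0 ≡ 0 (mod 8).
    Then x = 50 + 1989·0 = 50, valid modulo lcm(1989, 8) = 15912: x ≡ 50 (mod 15912).
Verify against each original: 50 mod 13 = 11, 50 mod 17 = 16, 50 mod 9 = 5, 50 mod 8 = 2.

x ≡ 50 (mod 15912).


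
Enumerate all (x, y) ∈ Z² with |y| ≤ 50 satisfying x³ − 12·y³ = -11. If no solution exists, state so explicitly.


The equation is x³ - 12y³ = -11. For fixed y, x³ = 12·y³ − 11, so a solution requires the RHS to be a perfect cube.
Strategy: iterate y from -50 to 50, compute RHS = 12·y³ − 11, and check whether it is a (positive or negative) perfect cube.
Check small values of y:
  y = 0: RHS = -11 is not a perfect cube.
  y = 1: RHS = 1 = (1)³ ⇒ x = 1 works.
  y = -1: RHS = -23 is not a perfect cube.
  y = 2: RHS = 85 is not a perfect cube.
  y = -2: RHS = -107 is not a perfect cube.
  y = 3: RHS = 313 is not a perfect cube.
  y = -3: RHS = -335 is not a perfect cube.
Continuing the search up to |y| = 50 finds no further solutions beyond those listed.
Collected solutions: (1, 1).

Solutions (with |y| ≤ 50): (1, 1).
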